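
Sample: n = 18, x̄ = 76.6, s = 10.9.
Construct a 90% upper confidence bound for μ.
μ ≤ 80.02

Upper bound (one-sided):
t* = 1.333 (one-sided for 90%)
Upper bound = x̄ + t* · s/√n = 76.6 + 1.333 · 10.9/√18 = 80.02

We are 90% confident that μ ≤ 80.02.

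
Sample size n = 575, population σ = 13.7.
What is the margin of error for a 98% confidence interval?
Margin of error = 1.33

Margin of error = z* · σ/√n
= 2.326 · 13.7/√575
= 2.326 · 13.7/23.9792
= 1.33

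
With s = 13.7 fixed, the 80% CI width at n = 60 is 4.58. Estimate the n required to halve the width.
n ≈ 240

CI width ∝ 1/√n
To reduce width by factor 2, need √n to grow by 2 → need 2² = 4 times as many samples.

Current: n = 60, width = 4.58
New: n = 240, width ≈ 2.27

Width reduced by factor of 4.58/2.27 = 2.02.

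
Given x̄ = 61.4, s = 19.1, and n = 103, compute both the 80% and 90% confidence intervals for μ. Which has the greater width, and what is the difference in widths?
90% CI is wider by 1.39

df = 102
80% CI: t* = 1.290, (58.97, 63.83), width = 2 · t* · s/√n = 4.86
90% CI: t* = 1.660, (58.28, 64.52), width = 2 · t* · s/√n = 6.25

The 90% CI is wider by 6.25 - 4.86 = 1.39.
Higher confidence requires a wider interval.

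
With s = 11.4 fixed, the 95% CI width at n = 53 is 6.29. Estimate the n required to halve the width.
n ≈ 212

CI width ∝ 1/√n
To reduce width by factor 2, need √n to grow by 2 → need 2² = 4 times as many samples.

Current: n = 53, width = 6.29
New: n = 212, width ≈ 3.09

Width reduced by factor of 6.29/3.09 = 2.04.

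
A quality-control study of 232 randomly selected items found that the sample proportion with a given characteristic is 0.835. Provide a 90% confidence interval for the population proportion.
(0.795, 0.875)

Proportion CI:
SE = √(p̂(1-p̂)/n) = √(0.835 · 0.165 / 232) = 0.02437

z* = 1.645
Margin = z* · SE = 1.645 · 0.02437 = 0.0401

CI: 0.835 ± 0.0401 = (0.795, 0.875)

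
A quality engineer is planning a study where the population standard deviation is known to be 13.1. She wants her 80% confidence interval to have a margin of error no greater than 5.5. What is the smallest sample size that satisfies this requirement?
n ≥ 10

For margin E ≤ 5.5:
n ≥ (z* · σ / E)²
n ≥ (1.282 · 13.1 / 5.5)²
n ≥ 9.32

Minimum n = 10 (rounding up)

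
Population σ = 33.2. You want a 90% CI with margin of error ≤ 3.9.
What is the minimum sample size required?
n ≥ 197

For margin E ≤ 3.9:
n ≥ (z* · σ / E)²
n ≥ (1.645 · 33.2 / 3.9)²
n ≥ 196.10

Minimum n = 197 (rounding up)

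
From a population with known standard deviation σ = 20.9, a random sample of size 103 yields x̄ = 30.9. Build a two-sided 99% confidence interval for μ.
(25.60, 36.20)

z-interval (σ known):
z* = 2.576 for 99% confidence

Margin of error = z* · σ/√n = 2.576 · 20.9/√103 = 5.30

CI: (30.9 - 5.30, 30.9 + 5.30) = (25.60, 36.20)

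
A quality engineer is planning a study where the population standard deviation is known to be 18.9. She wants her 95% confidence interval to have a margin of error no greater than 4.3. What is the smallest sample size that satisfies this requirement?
n ≥ 75

For margin E ≤ 4.3:
n ≥ (z* · σ / E)²
n ≥ (1.960 · 18.9 / 4.3)²
n ≥ 74.22

Minimum n = 75 (rounding up)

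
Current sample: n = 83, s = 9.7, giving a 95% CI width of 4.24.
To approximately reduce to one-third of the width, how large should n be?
n ≈ 747

CI width ∝ 1/√n
To reduce width by factor 3, need √n to grow by 3 → need 3² = 9 times as many samples.

Current: n = 83, width = 4.24
New: n = 747, width ≈ 1.39

Width reduced by factor of 4.24/1.39 = 3.05.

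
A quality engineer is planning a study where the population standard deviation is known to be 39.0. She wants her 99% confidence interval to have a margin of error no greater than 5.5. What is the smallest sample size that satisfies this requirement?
n ≥ 334

For margin E ≤ 5.5:
n ≥ (z* · σ / E)²
n ≥ (2.576 · 39.0 / 5.5)²
n ≥ 333.65

Minimum n = 334 (rounding up)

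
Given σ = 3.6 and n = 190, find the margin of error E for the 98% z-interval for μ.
Margin of error = 0.61

Margin of error = z* · σ/√n
= 2.326 · 3.6/√190
= 2.326 · 3.6/13.7840
= 0.61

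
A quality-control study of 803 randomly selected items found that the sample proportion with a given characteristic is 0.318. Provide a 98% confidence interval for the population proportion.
(0.280, 0.356)

Proportion CI:
SE = √(p̂(1-p̂)/n) = √(0.318 · 0.682 / 803) = 0.01643

z* = 2.326
Margin = z* · SE = 2.326 · 0.01643 = 0.0382

CI: 0.318 ± 0.0382 = (0.280, 0.356)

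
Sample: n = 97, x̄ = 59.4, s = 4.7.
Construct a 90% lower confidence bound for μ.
μ ≥ 58.78

Lower bound (one-sided):
t* = 1.290 (one-sided for 90%)
Lower bound = x̄ - t* · s/√n = 59.4 - 1.290 · 4.7/√97 = 58.78

We are 90% confident that μ ≥ 58.78.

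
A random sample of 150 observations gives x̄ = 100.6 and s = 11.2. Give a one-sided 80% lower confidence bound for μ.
μ ≥ 99.83

Lower bound (one-sided):
t* = 0.844 (one-sided for 80%)
Lower bound = x̄ - t* · s/√n = 100.6 - 0.844 · 11.2/√150 = 99.83

We are 80% confident that μ ≥ 99.83.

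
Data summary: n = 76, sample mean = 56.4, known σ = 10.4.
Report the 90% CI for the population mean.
(54.44, 58.36)

z-interval (σ known):
z* = 1.645 for 90% confidence

Margin of error = z* · σ/√n = 1.645 · 10.4/√76 = 1.96

CI: (56.4 - 1.96, 56.4 + 1.96) = (54.44, 58.36)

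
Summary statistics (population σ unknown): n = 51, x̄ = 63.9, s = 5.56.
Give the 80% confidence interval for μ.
(62.89, 64.91)

t-interval (σ unknown):
df = n - 1 = 50
t* = 1.299 for 80% confidence

Margin of error = t* · s/√n = 1.299 · 5.56/√51 = 1.01

CI: (62.89, 64.91)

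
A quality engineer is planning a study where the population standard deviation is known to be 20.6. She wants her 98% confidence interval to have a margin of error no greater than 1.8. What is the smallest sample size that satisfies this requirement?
n ≥ 709

For margin E ≤ 1.8:
n ≥ (z* · σ / E)²
n ≥ (2.326 · 20.6 / 1.8)²
n ≥ 708.61

Minimum n = 709 (rounding up)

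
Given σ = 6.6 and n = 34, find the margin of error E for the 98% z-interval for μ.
Margin of error = 2.63

Margin of error = z* · σ/√n
= 2.326 · 6.6/√34
= 2.326 · 6.6/5.8310
= 2.63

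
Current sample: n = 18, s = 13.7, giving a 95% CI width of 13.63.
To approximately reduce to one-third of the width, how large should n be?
n ≈ 162

CI width ∝ 1/√n
To reduce width by factor 3, need √n to grow by 3 → need 3² = 9 times as many samples.

Current: n = 18, width = 13.63
New: n = 162, width ≈ 4.25

Width reduced by factor of 13.63/4.25 = 3.21.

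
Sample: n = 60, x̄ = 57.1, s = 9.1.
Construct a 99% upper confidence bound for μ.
μ ≤ 59.91

Upper bound (one-sided):
t* = 2.391 (one-sided for 99%)
Upper bound = x̄ + t* · s/√n = 57.1 + 2.391 · 9.1/√60 = 59.91

We are 99% confident that μ ≤ 59.91.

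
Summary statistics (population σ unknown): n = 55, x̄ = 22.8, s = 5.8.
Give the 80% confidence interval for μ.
(21.79, 23.81)

t-interval (σ unknown):
df = n - 1 = 54
t* = 1.297 for 80% confidence

Margin of error = t* · s/√n = 1.297 · 5.8/√55 = 1.01

CI: (21.79, 23.81)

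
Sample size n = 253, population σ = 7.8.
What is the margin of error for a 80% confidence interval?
Margin of error = 0.63

Margin of error = z* · σ/√n
= 1.282 · 7.8/√253
= 1.282 · 7.8/15.9060
= 0.63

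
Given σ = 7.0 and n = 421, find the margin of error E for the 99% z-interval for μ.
Margin of error = 0.88

Margin of error = z* · σ/√n
= 2.576 · 7.0/√421
= 2.576 · 7.0/20.5183
= 0.88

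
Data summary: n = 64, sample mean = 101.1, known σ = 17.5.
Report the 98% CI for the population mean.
(96.01, 106.19)

z-interval (σ known):
z* = 2.326 for 98% confidence

Margin of error = z* · σ/√n = 2.326 · 17.5/√64 = 5.09

CI: (101.1 - 5.09, 101.1 + 5.09) = (96.01, 106.19)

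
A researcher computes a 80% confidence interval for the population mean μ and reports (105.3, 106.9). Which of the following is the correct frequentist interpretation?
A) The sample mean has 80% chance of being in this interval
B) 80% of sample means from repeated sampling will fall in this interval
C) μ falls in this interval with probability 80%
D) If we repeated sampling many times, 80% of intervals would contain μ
D

A) Wrong — x̄ is observed and sits in the interval by construction.
B) Wrong — coverage applies to intervals containing μ, not to future x̄ values.
C) Wrong — μ is fixed; the randomness lives in the interval, not in μ.
D) Correct — this is the frequentist long-run coverage interpretation.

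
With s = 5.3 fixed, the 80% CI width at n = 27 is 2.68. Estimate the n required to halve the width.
n ≈ 108

CI width ∝ 1/√n
To reduce width by factor 2, need √n to grow by 2 → need 2² = 4 times as many samples.

Current: n = 27, width = 2.68
New: n = 108, width ≈ 1.32

Width reduced by factor of 2.68/1.32 = 2.03.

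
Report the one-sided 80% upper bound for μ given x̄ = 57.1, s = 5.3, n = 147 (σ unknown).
μ ≤ 57.47

Upper bound (one-sided):
t* = 0.844 (one-sided for 80%)
Upper bound = x̄ + t* · s/√n = 57.1 + 0.844 · 5.3/√147 = 57.47

We are 80% confident that μ ≤ 57.47.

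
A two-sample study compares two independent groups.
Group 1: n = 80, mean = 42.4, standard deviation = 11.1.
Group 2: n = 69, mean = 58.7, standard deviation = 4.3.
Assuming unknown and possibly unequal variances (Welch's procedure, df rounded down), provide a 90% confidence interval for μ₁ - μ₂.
(-18.53, -14.07)

Difference: x̄₁ - x̄₂ = -16.30
SE = √(s₁²/n₁ + s₂²/n₂) = √(11.1²/80 + 4.3²/69) = 1.3447
df = 105.18 → 105 (Welch–Satterthwaite, rounded down)
t* = 1.659

CI: -16.30 ± 1.659 · 1.3447 = -16.30 ± 2.23 = (-18.53, -14.07)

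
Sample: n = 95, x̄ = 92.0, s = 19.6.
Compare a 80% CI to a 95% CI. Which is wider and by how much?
95% CI is wider by 2.80

df = 94
80% CI: t* = 1.291, (89.40, 94.60), width = 2 · t* · s/√n = 5.19
95% CI: t* = 1.986, (88.01, 95.99), width = 2 · t* · s/√n = 7.99

The 95% CI is wider by 7.99 - 5.19 = 2.80.
Higher confidence requires a wider interval.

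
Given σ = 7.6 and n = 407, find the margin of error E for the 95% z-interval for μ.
Margin of error = 0.74

Margin of error = z* · σ/√n
= 1.960 · 7.6/√407
= 1.960 · 7.6/20.1742
= 0.74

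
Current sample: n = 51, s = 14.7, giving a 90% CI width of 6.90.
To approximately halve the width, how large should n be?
n ≈ 204

CI width ∝ 1/√n
To reduce width by factor 2, need √n to grow by 2 → need 2² = 4 times as many samples.

Current: n = 51, width = 6.90
New: n = 204, width ≈ 3.40

Width reduced by factor of 6.90/3.40 = 2.03.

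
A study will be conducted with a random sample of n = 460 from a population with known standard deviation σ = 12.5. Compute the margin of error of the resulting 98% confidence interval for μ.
Margin of error = 1.36

Margin of error = z* · σ/√n
= 2.326 · 12.5/√460
= 2.326 · 12.5/21.4476
= 1.36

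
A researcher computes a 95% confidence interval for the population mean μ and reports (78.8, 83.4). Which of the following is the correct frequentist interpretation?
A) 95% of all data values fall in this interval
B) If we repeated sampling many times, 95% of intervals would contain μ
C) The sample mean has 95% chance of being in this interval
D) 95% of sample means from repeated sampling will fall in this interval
B

A) Wrong — a CI is about the parameter μ, not individual data values.
B) Correct — this is the frequentist long-run coverage interpretation.
C) Wrong — x̄ is observed and sits in the interval by construction.
D) Wrong — coverage applies to intervals containing μ, not to future x̄ values.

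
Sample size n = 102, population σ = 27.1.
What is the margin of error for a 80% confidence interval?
Margin of error = 3.44

Margin of error = z* · σ/√n
= 1.282 · 27.1/√102
= 1.282 · 27.1/10.0995
= 3.44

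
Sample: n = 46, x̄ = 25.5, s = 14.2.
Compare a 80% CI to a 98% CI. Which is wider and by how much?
98% CI is wider by 4.65

df = 45
80% CI: t* = 1.301, (22.78, 28.22), width = 2 · t* · s/√n = 5.45
98% CI: t* = 2.412, (20.45, 30.55), width = 2 · t* · s/√n = 10.10

The 98% CI is wider by 10.10 - 5.45 = 4.65.
Higher confidence requires a wider interval.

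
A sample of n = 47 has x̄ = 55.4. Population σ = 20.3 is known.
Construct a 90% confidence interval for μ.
(50.53, 60.27)

z-interval (σ known):
z* = 1.645 for 90% confidence

Margin of error = z* · σ/√n = 1.645 · 20.3/√47 = 4.87

CI: (55.4 - 4.87, 55.4 + 4.87) = (50.53, 60.27)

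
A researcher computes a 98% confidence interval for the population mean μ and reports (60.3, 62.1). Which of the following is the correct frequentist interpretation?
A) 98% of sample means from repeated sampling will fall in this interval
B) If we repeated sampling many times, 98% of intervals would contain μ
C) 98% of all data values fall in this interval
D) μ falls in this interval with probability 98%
B

A) Wrong — coverage applies to intervals containing μ, not to future x̄ values.
B) Correct — this is the frequentist long-run coverage interpretation.
C) Wrong — a CI is about the parameter μ, not individual data values.
D) Wrong — μ is fixed; the randomness lives in the interval, not in μ.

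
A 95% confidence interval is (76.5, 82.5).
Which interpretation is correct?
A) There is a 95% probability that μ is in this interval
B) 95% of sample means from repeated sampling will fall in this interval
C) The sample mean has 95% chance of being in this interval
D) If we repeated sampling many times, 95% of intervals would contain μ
D

A) Wrong — μ is fixed; the randomness lives in the interval, not in μ.
B) Wrong — coverage applies to intervals containing μ, not to future x̄ values.
C) Wrong — x̄ is observed and sits in the interval by construction.
D) Correct — this is the frequentist long-run coverage interpretation.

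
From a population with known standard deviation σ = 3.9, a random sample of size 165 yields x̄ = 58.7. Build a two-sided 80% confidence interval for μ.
(58.31, 59.09)

z-interval (σ known):
z* = 1.282 for 80% confidence

Margin of error = z* · σ/√n = 1.282 · 3.9/√165 = 0.39

CI: (58.7 - 0.39, 58.7 + 0.39) = (58.31, 59.09)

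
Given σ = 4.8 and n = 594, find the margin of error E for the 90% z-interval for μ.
Margin of error = 0.32

Margin of error = z* · σ/√n
= 1.645 · 4.8/√594
= 1.645 · 4.8/24.3721
= 0.32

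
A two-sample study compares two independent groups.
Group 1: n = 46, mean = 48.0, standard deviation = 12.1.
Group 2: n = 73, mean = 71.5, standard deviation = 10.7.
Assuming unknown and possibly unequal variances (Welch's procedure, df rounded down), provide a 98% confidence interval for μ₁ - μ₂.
(-28.67, -18.33)

Difference: x̄₁ - x̄₂ = -23.50
SE = √(s₁²/n₁ + s₂²/n₂) = √(12.1²/46 + 10.7²/73) = 2.1797
df = 87.06 → 87 (Welch–Satterthwaite, rounded down)
t* = 2.370

CI: -23.50 ± 2.370 · 2.1797 = -23.50 ± 5.17 = (-28.67, -18.33)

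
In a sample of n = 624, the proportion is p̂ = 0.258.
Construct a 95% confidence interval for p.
(0.224, 0.292)

Proportion CI:
SE = √(p̂(1-p̂)/n) = √(0.258 · 0.742 / 624) = 0.01752

z* = 1.960
Margin = z* · SE = 1.960 · 0.01752 = 0.0343

CI: 0.258 ± 0.0343 = (0.224, 0.292)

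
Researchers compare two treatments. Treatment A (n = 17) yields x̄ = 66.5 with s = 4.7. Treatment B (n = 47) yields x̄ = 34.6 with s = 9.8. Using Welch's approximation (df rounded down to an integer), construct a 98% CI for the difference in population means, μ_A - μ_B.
(27.52, 36.28)

Difference: x̄₁ - x̄₂ = 31.90
SE = √(s₁²/n₁ + s₂²/n₂) = √(4.7²/17 + 9.8²/47) = 1.8283
df = 56.92 → 56 (Welch–Satterthwaite, rounded down)
t* = 2.395

CI: 31.90 ± 2.395 · 1.8283 = 31.90 ± 4.38 = (27.52, 36.28)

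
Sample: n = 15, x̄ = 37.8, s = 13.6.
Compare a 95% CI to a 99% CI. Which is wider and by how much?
99% CI is wider by 5.85

df = 14
95% CI: t* = 2.145, (30.27, 45.33), width = 2 · t* · s/√n = 15.06
99% CI: t* = 2.977, (27.35, 48.25), width = 2 · t* · s/√n = 20.91

The 99% CI is wider by 20.91 - 15.06 = 5.85.
Higher confidence requires a wider interval.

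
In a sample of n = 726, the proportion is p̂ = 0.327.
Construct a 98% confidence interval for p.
(0.287, 0.367)

Proportion CI:
SE = √(p̂(1-p̂)/n) = √(0.327 · 0.673 / 726) = 0.01741

z* = 2.326
Margin = z* · SE = 2.326 · 0.01741 = 0.0405

CI: 0.327 ± 0.0405 = (0.287, 0.367)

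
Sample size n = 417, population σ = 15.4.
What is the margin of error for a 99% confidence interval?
Margin of error = 1.94

Margin of error = z* · σ/√n
= 2.576 · 15.4/√417
= 2.576 · 15.4/20.4206
= 1.94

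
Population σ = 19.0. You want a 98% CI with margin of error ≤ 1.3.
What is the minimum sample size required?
n ≥ 1156

For margin E ≤ 1.3:
n ≥ (z* · σ / E)²
n ≥ (2.326 · 19.0 / 1.3)²
n ≥ 1155.69

Minimum n = 1156 (rounding up)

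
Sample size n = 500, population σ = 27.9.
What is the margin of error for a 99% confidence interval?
Margin of error = 3.21

Margin of error = z* · σ/√n
= 2.576 · 27.9/√500
= 2.576 · 27.9/22.3607
= 3.21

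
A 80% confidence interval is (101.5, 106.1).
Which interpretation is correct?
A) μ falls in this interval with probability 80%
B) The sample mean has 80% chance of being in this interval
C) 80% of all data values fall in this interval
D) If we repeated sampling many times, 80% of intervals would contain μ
D

A) Wrong — μ is fixed; the randomness lives in the interval, not in μ.
B) Wrong — x̄ is observed and sits in the interval by construction.
C) Wrong — a CI is about the parameter μ, not individual data values.
D) Correct — this is the frequentist long-run coverage interpretation.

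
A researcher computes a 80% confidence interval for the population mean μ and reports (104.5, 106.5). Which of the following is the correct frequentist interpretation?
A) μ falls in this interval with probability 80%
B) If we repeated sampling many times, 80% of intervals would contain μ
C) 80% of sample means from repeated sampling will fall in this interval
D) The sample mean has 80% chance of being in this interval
B

A) Wrong — μ is fixed; the randomness lives in the interval, not in μ.
B) Correct — this is the frequentist long-run coverage interpretation.
C) Wrong — coverage applies to intervals containing μ, not to future x̄ values.
D) Wrong — x̄ is observed and sits in the interval by construction.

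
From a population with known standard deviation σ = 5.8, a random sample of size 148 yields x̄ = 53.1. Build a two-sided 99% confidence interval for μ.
(51.87, 54.33)

z-interval (σ known):
z* = 2.576 for 99% confidence

Margin of error = z* · σ/√n = 2.576 · 5.8/√148 = 1.23

CI: (53.1 - 1.23, 53.1 + 1.23) = (51.87, 54.33)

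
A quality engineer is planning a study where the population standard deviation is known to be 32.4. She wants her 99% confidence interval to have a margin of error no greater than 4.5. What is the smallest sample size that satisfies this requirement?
n ≥ 344

For margin E ≤ 4.5:
n ≥ (z* · σ / E)²
n ≥ (2.576 · 32.4 / 4.5)²
n ≥ 344.00

Minimum n = 344 (rounding up)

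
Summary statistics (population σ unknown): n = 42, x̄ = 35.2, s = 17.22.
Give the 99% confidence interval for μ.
(28.02, 42.38)

t-interval (σ unknown):
df = n - 1 = 41
t* = 2.701 for 99% confidence

Margin of error = t* · s/√n = 2.701 · 17.22/√42 = 7.18

CI: (28.02, 42.38)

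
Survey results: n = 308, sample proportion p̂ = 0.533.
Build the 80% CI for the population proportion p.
(0.497, 0.569)

Proportion CI:
SE = √(p̂(1-p̂)/n) = √(0.533 · 0.467 / 308) = 0.02843

z* = 1.282
Margin = z* · SE = 1.282 · 0.02843 = 0.0364

CI: 0.533 ± 0.0364 = (0.497, 0.569)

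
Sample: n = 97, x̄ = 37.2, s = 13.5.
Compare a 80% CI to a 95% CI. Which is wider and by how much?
95% CI is wider by 1.90

df = 96
80% CI: t* = 1.290, (35.43, 38.97), width = 2 · t* · s/√n = 3.54
95% CI: t* = 1.985, (34.48, 39.92), width = 2 · t* · s/√n = 5.44

The 95% CI is wider by 5.44 - 3.54 = 1.90.
Higher confidence requires a wider interval.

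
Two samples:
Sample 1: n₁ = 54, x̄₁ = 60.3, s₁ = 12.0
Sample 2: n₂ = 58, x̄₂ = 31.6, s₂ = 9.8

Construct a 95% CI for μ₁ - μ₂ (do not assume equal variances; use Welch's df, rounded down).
(24.58, 32.82)

Difference: x̄₁ - x̄₂ = 28.70
SE = √(s₁²/n₁ + s₂²/n₂) = √(12.0²/54 + 9.8²/58) = 2.0791
df = 102.51 → 102 (Welch–Satterthwaite, rounded down)
t* = 1.983

CI: 28.70 ± 1.983 · 2.0791 = 28.70 ± 4.12 = (24.58, 32.82)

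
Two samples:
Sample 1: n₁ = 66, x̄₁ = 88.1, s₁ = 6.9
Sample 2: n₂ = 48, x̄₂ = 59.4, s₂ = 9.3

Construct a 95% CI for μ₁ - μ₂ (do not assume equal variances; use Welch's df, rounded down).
(25.54, 31.86)

Difference: x̄₁ - x̄₂ = 28.70
SE = √(s₁²/n₁ + s₂²/n₂) = √(6.9²/66 + 9.3²/48) = 1.5885
df = 82.59 → 82 (Welch–Satterthwaite, rounded down)
t* = 1.989

CI: 28.70 ± 1.989 · 1.5885 = 28.70 ± 3.16 = (25.54, 31.86)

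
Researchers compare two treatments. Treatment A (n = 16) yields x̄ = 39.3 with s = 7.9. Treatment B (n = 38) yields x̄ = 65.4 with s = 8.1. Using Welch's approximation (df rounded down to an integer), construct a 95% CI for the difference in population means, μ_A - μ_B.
(-30.96, -21.24)

Difference: x̄₁ - x̄₂ = -26.10
SE = √(s₁²/n₁ + s₂²/n₂) = √(7.9²/16 + 8.1²/38) = 2.3722
df = 28.92 → 28 (Welch–Satterthwaite, rounded down)
t* = 2.048

CI: -26.10 ± 2.048 · 2.3722 = -26.10 ± 4.86 = (-30.96, -21.24)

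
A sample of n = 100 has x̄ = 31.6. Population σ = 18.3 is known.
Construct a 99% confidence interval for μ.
(26.89, 36.31)

z-interval (σ known):
z* = 2.576 for 99% confidence

Margin of error = z* · σ/√n = 2.576 · 18.3/√100 = 4.71

CI: (31.6 - 4.71, 31.6 + 4.71) = (26.89, 36.31)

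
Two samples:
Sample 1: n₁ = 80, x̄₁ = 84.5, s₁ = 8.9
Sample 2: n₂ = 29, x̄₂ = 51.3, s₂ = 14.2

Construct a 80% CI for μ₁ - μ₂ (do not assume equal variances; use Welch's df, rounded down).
(29.52, 36.88)

Difference: x̄₁ - x̄₂ = 33.20
SE = √(s₁²/n₁ + s₂²/n₂) = √(8.9²/80 + 14.2²/29) = 2.8184
df = 36.28 → 36 (Welch–Satterthwaite, rounded down)
t* = 1.306

CI: 33.20 ± 1.306 · 2.8184 = 33.20 ± 3.68 = (29.52, 36.88)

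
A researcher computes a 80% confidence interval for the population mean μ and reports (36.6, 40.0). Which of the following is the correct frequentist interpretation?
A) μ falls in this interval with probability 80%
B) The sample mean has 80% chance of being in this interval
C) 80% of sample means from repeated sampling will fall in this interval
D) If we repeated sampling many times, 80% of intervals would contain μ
D

A) Wrong — μ is fixed; the randomness lives in the interval, not in μ.
B) Wrong — x̄ is observed and sits in the interval by construction.
C) Wrong — coverage applies to intervals containing μ, not to future x̄ values.
D) Correct — this is the frequentist long-run coverage interpretation.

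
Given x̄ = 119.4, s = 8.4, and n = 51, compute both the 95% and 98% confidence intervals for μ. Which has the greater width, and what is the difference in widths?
98% CI is wider by 0.92

df = 50
95% CI: t* = 2.009, (117.04, 121.76), width = 2 · t* · s/√n = 4.73
98% CI: t* = 2.403, (116.57, 122.23), width = 2 · t* · s/√n = 5.65

The 98% CI is wider by 5.65 - 4.73 = 0.92.
Higher confidence requires a wider interval.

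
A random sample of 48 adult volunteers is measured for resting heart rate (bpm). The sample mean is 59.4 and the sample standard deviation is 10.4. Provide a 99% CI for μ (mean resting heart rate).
(55.37, 63.43)

t-interval (σ unknown):
df = n - 1 = 47
t* = 2.685 for 99% confidence

Margin of error = t* · s/√n = 2.685 · 10.4/√48 = 4.03

CI: (55.37, 63.43)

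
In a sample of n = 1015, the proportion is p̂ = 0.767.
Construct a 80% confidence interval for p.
(0.750, 0.784)

Proportion CI:
SE = √(p̂(1-p̂)/n) = √(0.767 · 0.233 / 1015) = 0.01327

z* = 1.282
Margin = z* · SE = 1.282 · 0.01327 = 0.0170

CI: 0.767 ± 0.0170 = (0.750, 0.784)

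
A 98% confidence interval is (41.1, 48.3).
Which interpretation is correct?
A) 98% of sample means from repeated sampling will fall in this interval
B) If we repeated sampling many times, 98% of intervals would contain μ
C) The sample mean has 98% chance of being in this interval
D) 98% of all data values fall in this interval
B

A) Wrong — coverage applies to intervals containing μ, not to future x̄ values.
B) Correct — this is the frequentist long-run coverage interpretation.
C) Wrong — x̄ is observed and sits in the interval by construction.
D) Wrong — a CI is about the parameter μ, not individual data values.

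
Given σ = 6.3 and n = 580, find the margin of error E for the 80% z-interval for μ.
Margin of error = 0.34

Margin of error = z* · σ/√n
= 1.282 · 6.3/√580
= 1.282 · 6.3/24.0832
= 0.34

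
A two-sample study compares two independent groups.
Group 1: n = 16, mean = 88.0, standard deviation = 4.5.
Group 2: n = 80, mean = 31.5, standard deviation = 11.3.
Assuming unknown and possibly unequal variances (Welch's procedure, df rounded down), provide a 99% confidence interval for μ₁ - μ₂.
(52.00, 61.00)

Difference: x̄₁ - x̄₂ = 56.50
SE = √(s₁²/n₁ + s₂²/n₂) = √(4.5²/16 + 11.3²/80) = 1.6917
df = 58.90 → 58 (Welch–Satterthwaite, rounded down)
t* = 2.663

CI: 56.50 ± 2.663 · 1.6917 = 56.50 ± 4.50 = (52.00, 61.00)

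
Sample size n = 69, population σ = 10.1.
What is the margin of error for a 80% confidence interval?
Margin of error = 1.56

Margin of error = z* · σ/√n
= 1.282 · 10.1/√69
= 1.282 · 10.1/8.3066
= 1.56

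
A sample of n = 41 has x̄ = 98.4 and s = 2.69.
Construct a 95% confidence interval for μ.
(97.55, 99.25)

t-interval (σ unknown):
df = n - 1 = 40
t* = 2.021 for 95% confidence

Margin of error = t* · s/√n = 2.021 · 2.69/√41 = 0.85

CI: (97.55, 99.25)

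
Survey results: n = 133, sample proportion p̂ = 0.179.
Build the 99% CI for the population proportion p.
(0.093, 0.265)

Proportion CI:
SE = √(p̂(1-p̂)/n) = √(0.179 · 0.821 / 133) = 0.03324

z* = 2.576
Margin = z* · SE = 2.576 · 0.03324 = 0.0856

CI: 0.179 ± 0.0856 = (0.093, 0.265)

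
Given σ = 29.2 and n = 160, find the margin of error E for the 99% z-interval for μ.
Margin of error = 5.95

Margin of error = z* · σ/√n
= 2.576 · 29.2/√160
= 2.576 · 29.2/12.6491
= 5.95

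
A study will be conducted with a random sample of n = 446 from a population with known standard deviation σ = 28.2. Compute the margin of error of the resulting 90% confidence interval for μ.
Margin of error = 2.20

Margin of error = z* · σ/√n
= 1.645 · 28.2/√446
= 1.645 · 28.2/21.1187
= 2.20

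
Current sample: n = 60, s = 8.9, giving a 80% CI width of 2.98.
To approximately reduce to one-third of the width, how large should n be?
n ≈ 540

CI width ∝ 1/√n
To reduce width by factor 3, need √n to grow by 3 → need 3² = 9 times as many samples.

Current: n = 60, width = 2.98
New: n = 540, width ≈ 0.98

Width reduced by factor of 2.98/0.98 = 3.04.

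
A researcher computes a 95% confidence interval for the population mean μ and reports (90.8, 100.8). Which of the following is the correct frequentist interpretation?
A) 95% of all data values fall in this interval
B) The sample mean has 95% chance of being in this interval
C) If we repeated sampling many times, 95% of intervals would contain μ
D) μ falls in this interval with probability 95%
C

A) Wrong — a CI is about the parameter μ, not individual data values.
B) Wrong — x̄ is observed and sits in the interval by construction.
C) Correct — this is the frequentist long-run coverage interpretation.
D) Wrong — μ is fixed; the randomness lives in the interval, not in μ.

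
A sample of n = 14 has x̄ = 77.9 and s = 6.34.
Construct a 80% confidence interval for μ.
(75.61, 80.19)

t-interval (σ unknown):
df = n - 1 = 13
t* = 1.350 for 80% confidence

Margin of error = t* · s/√n = 1.350 · 6.34/√14 = 2.29

CI: (75.61, 80.19)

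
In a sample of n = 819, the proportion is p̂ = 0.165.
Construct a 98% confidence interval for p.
(0.135, 0.195)

Proportion CI:
SE = √(p̂(1-p̂)/n) = √(0.165 · 0.835 / 819) = 0.01297

z* = 2.326
Margin = z* · SE = 2.326 · 0.01297 = 0.0302

CI: 0.165 ± 0.0302 = (0.135, 0.195)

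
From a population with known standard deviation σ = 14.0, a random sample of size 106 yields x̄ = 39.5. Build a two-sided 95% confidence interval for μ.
(36.83, 42.17)

z-interval (σ known):
z* = 1.960 for 95% confidence

Margin of error = z* · σ/√n = 1.960 · 14.0/√106 = 2.67

CI: (39.5 - 2.67, 39.5 + 2.67) = (36.83, 42.17)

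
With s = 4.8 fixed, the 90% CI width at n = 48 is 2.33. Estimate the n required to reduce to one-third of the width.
n ≈ 432

CI width ∝ 1/√n
To reduce width by factor 3, need √n to grow by 3 → need 3² = 9 times as many samples.

Current: n = 48, width = 2.33
New: n = 432, width ≈ 0.76

Width reduced by factor of 2.33/0.76 = 3.07.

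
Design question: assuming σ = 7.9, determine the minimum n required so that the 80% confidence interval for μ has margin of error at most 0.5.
n ≥ 411

For margin E ≤ 0.5:
n ≥ (z* · σ / E)²
n ≥ (1.282 · 7.9 / 0.5)²
n ≥ 410.29

Minimum n = 411 (rounding up)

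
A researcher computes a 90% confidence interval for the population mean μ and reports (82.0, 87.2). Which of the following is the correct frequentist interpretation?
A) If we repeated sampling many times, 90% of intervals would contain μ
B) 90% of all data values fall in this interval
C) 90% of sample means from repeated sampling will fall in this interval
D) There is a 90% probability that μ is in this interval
A

A) Correct — this is the frequentist long-run coverage interpretation.
B) Wrong — a CI is about the parameter μ, not individual data values.
C) Wrong — coverage applies to intervals containing μ, not to future x̄ values.
D) Wrong — μ is fixed; the randomness lives in the interval, not in μ.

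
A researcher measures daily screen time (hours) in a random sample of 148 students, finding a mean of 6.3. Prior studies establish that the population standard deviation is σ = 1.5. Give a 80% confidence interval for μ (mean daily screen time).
(6.14, 6.46)

z-interval (σ known):
z* = 1.282 for 80% confidence

Margin of error = z* · σ/√n = 1.282 · 1.5/√148 = 0.16

CI: (6.3 - 0.16, 6.3 + 0.16) = (6.14, 6.46)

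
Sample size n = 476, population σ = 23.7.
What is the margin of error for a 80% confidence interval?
Margin of error = 1.39

Margin of error = z* · σ/√n
= 1.282 · 23.7/√476
= 1.282 · 23.7/21.8174
= 1.39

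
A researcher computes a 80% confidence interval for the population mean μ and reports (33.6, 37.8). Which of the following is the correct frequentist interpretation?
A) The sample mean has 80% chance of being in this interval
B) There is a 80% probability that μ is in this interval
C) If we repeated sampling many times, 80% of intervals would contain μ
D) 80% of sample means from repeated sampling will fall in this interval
C

A) Wrong — x̄ is observed and sits in the interval by construction.
B) Wrong — μ is fixed; the randomness lives in the interval, not in μ.
C) Correct — this is the frequentist long-run coverage interpretation.
D) Wrong — coverage applies to intervals containing μ, not to future x̄ values.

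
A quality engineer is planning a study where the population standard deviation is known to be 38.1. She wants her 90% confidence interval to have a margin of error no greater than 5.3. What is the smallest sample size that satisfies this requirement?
n ≥ 140

For margin E ≤ 5.3:
n ≥ (z* · σ / E)²
n ≥ (1.645 · 38.1 / 5.3)²
n ≥ 139.84

Minimum n = 140 (rounding up)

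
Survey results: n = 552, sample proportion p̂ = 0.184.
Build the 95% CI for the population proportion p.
(0.152, 0.216)

Proportion CI:
SE = √(p̂(1-p̂)/n) = √(0.184 · 0.816 / 552) = 0.01649

z* = 1.960
Margin = z* · SE = 1.960 · 0.01649 = 0.0323

CI: 0.184 ± 0.0323 = (0.152, 0.216)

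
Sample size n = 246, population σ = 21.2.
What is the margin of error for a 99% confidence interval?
Margin of error = 3.48

Margin of error = z* · σ/√n
= 2.576 · 21.2/√246
= 2.576 · 21.2/15.6844
= 3.48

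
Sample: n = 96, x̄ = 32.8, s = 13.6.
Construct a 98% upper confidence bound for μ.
μ ≤ 35.69

Upper bound (one-sided):
t* = 2.082 (one-sided for 98%)
Upper bound = x̄ + t* · s/√n = 32.8 + 2.082 · 13.6/√96 = 35.69

We are 98% confident that μ ≤ 35.69.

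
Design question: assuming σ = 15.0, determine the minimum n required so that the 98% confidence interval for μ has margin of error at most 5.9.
n ≥ 35

For margin E ≤ 5.9:
n ≥ (z* · σ / E)²
n ≥ (2.326 · 15.0 / 5.9)²
n ≥ 34.97

Minimum n = 35 (rounding up)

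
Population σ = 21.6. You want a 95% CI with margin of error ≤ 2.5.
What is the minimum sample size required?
n ≥ 287

For margin E ≤ 2.5:
n ≥ (z* · σ / E)²
n ≥ (1.960 · 21.6 / 2.5)²
n ≥ 286.77

Minimum n = 287 (rounding up)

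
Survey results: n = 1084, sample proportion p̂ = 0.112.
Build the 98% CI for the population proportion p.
(0.090, 0.134)

Proportion CI:
SE = √(p̂(1-p̂)/n) = √(0.112 · 0.888 / 1084) = 0.00958

z* = 2.326
Margin = z* · SE = 2.326 · 0.00958 = 0.0223

CI: 0.112 ± 0.0223 = (0.090, 0.134)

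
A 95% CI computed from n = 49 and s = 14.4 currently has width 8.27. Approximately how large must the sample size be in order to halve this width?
n ≈ 196

CI width ∝ 1/√n
To reduce width by factor 2, need √n to grow by 2 → need 2² = 4 times as many samples.

Current: n = 49, width = 8.27
New: n = 196, width ≈ 4.06

Width reduced by factor of 8.27/4.06 = 2.04.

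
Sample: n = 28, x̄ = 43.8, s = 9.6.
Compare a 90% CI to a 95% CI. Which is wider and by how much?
95% CI is wider by 1.27

df = 27
90% CI: t* = 1.703, (40.71, 46.89), width = 2 · t* · s/√n = 6.18
95% CI: t* = 2.052, (40.08, 47.52), width = 2 · t* · s/√n = 7.45

The 95% CI is wider by 7.45 - 6.18 = 1.27.
Higher confidence requires a wider interval.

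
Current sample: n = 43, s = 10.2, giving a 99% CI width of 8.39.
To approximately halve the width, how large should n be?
n ≈ 172

CI width ∝ 1/√n
To reduce width by factor 2, need √n to grow by 2 → need 2² = 4 times as many samples.

Current: n = 43, width = 8.39
New: n = 172, width ≈ 4.05

Width reduced by factor of 8.39/4.05 = 2.07.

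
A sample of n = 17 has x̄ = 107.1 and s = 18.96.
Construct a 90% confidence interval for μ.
(99.07, 115.13)

t-interval (σ unknown):
df = n - 1 = 16
t* = 1.746 for 90% confidence

Margin of error = t* · s/√n = 1.746 · 18.96/√17 = 8.03

CI: (99.07, 115.13)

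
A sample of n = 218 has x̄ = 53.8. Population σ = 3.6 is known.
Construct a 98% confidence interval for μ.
(53.23, 54.37)

z-interval (σ known):
z* = 2.326 for 98% confidence

Margin of error = z* · σ/√n = 2.326 · 3.6/√218 = 0.57

CI: (53.8 - 0.57, 53.8 + 0.57) = (53.23, 54.37)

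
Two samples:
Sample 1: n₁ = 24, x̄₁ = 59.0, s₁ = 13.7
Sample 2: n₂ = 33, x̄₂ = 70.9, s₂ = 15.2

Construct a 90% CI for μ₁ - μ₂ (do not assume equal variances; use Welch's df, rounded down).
(-18.35, -5.45)

Difference: x̄₁ - x̄₂ = -11.90
SE = √(s₁²/n₁ + s₂²/n₂) = √(13.7²/24 + 15.2²/33) = 3.8499
df = 52.42 → 52 (Welch–Satterthwaite, rounded down)
t* = 1.675

CI: -11.90 ± 1.675 · 3.8499 = -11.90 ± 6.45 = (-18.35, -5.45)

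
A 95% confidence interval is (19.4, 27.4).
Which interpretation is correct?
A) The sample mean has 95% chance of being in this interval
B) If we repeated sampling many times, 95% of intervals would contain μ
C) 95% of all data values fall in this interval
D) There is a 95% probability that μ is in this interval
B

A) Wrong — x̄ is observed and sits in the interval by construction.
B) Correct — this is the frequentist long-run coverage interpretation.
C) Wrong — a CI is about the parameter μ, not individual data values.
D) Wrong — μ is fixed; the randomness lives in the interval, not in μ.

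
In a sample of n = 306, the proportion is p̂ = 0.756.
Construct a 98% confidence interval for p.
(0.699, 0.813)

Proportion CI:
SE = √(p̂(1-p̂)/n) = √(0.756 · 0.244 / 306) = 0.02455

z* = 2.326
Margin = z* · SE = 2.326 · 0.02455 = 0.0571

CI: 0.756 ± 0.0571 = (0.699, 0.813)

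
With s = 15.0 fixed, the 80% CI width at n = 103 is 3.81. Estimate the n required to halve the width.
n ≈ 412

CI width ∝ 1/√n
To reduce width by factor 2, need √n to grow by 2 → need 2² = 4 times as many samples.

Current: n = 103, width = 3.81
New: n = 412, width ≈ 1.90

Width reduced by factor of 3.81/1.90 = 2.01.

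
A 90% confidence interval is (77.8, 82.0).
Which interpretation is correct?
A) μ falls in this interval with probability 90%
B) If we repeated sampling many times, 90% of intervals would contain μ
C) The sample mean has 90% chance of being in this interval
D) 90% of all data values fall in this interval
B

A) Wrong — μ is fixed; the randomness lives in the interval, not in μ.
B) Correct — this is the frequentist long-run coverage interpretation.
C) Wrong — x̄ is observed and sits in the interval by construction.
D) Wrong — a CI is about the parameter μ, not individual data values.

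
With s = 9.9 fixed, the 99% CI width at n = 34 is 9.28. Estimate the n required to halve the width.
n ≈ 136

CI width ∝ 1/√n
To reduce width by factor 2, need √n to grow by 2 → need 2² = 4 times as many samples.

Current: n = 34, width = 9.28
New: n = 136, width ≈ 4.44

Width reduced by factor of 9.28/4.44 = 2.09.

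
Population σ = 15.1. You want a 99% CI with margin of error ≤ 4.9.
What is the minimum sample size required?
n ≥ 64

For margin E ≤ 4.9:
n ≥ (z* · σ / E)²
n ≥ (2.576 · 15.1 / 4.9)²
n ≥ 63.02

Minimum n = 64 (rounding up)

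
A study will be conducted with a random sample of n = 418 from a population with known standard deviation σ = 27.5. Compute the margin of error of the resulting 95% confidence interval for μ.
Margin of error = 2.64

Margin of error = z* · σ/√n
= 1.960 · 27.5/√418
= 1.960 · 27.5/20.4450
= 2.64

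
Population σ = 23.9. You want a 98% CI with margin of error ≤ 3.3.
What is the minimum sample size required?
n ≥ 284

For margin E ≤ 3.3:
n ≥ (z* · σ / E)²
n ≥ (2.326 · 23.9 / 3.3)²
n ≥ 283.78

Minimum n = 284 (rounding up)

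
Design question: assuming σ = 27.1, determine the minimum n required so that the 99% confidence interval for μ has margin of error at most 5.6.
n ≥ 156

For margin E ≤ 5.6:
n ≥ (z* · σ / E)²
n ≥ (2.576 · 27.1 / 5.6)²
n ≥ 155.40

Minimum n = 156 (rounding up)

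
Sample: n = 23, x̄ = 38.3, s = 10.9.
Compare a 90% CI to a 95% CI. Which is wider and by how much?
95% CI is wider by 1.63

df = 22
90% CI: t* = 1.717, (34.40, 42.20), width = 2 · t* · s/√n = 7.80
95% CI: t* = 2.074, (33.59, 43.01), width = 2 · t* · s/√n = 9.43

The 95% CI is wider by 9.43 - 7.80 = 1.63.
Higher confidence requires a wider interval.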